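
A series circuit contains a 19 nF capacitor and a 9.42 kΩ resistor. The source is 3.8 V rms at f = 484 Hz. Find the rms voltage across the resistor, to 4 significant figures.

1.817 V

ω = 2πf = 3041 rad/s
X_C = 1/(ωC) = 17310 Ω
Z = 9420 − j17310 Ω
|Z| = √(9420² + 17310²) = 19700 Ω
I = V/|Z| = 192.8 μA
V_R = I·|Z_R| = 0.0001928 × 9420 = 1.817 V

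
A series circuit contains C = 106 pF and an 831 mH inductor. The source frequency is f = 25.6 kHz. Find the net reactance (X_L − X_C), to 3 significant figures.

ω = 2πf = 160800 rad/s
X_L = ωL = 134000 Ω
X_C = 1/(ωC) = 58700 Ω
X = 134000 − 58700 = 75000 Ω

75000 Ω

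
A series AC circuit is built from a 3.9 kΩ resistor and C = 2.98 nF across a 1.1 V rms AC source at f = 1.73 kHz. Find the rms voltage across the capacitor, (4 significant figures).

1.091 V

ω = 2πf = 10870 rad/s
X_C = 1/(ωC) = 30870 Ω
Z = 3900 − j30870 Ω
|Z| = √(3900² + 30870²) = 31120 Ω
I = V/|Z| = 35.35 μA
V_C = I·|Z_C| = 3.535e-05 × 30870 = 1.091 V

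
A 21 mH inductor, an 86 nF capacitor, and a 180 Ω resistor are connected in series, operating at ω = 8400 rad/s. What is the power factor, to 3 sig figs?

X_L = ωL = 176 Ω
X_C = 1/(ωC) = 1380 Ω
Net reactance X = X_L − X_C = -1210 Ω
Z = 180 − j1210 Ω
|Z| = √(180² + 1210²) = 1220 Ω
∠Z = arctan(-1210/180) = -81.5°
cos φ = cos(-81.5°) = 0.147

0.147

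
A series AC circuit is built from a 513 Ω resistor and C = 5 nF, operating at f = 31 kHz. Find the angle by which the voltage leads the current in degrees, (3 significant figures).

ω = 2πf = 194800 rad/s
X_C = 1/(ωC) = 1030 Ω
Z = 513 − j1030 Ω
|Z| = √(513² + 1030²) = 1150 Ω
∠Z = arctan(-1030/513) = -63.5°

-63.5°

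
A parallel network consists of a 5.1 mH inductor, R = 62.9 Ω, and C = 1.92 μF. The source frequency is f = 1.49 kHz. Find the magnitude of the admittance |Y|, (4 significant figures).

ω = 2πf = 9362 rad/s
X_L = ωL = 47.75 Ω
X_C = 1/(ωC) = 55.63 Ω
Parallel: admittances add. Y = 1/R + 1/(jωL) + jωC
Y = (0.01590 − j0.002969) S
|Y| = 0.01617 S → |Z| = 1/|Y| = 61.83 Ω, ∠Z = −∠Y = 10.58°

16.17 mS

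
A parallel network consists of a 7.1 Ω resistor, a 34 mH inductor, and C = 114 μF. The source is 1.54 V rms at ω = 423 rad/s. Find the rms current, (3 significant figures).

X_L = ωL = 14.4 Ω
X_C = 1/(ωC) = 20.7 Ω
Parallel: admittances add. Y = 1/R + 1/(jωL) + jωC
Y = (0.141 − j0.0213) S
|Y| = 0.142 S → |Z| = 1/|Y| = 7.02 Ω, ∠Z = −∠Y = 8.60°
I = V/|Z| = 1.54/7.02 = 219 mA

219 mA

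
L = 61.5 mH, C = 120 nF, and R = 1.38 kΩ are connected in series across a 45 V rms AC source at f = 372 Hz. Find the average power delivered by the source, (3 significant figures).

205 mW

ω = 2πf = 2337 rad/s
X_L = ωL = 144 Ω
X_C = 1/(ωC) = 3570 Ω
Net reactance X = X_L − X_C = -3420 Ω
Z = 1380 − j3420 Ω
|Z| = √(1380² + 3420²) = 3690 Ω
∠Z = arctan(-3420/1380) = -68.0°
I = V/|Z| = 12.2 mA
P = VI cos φ = 45 × 0.0122 × cos(-68.0°) = 205 mW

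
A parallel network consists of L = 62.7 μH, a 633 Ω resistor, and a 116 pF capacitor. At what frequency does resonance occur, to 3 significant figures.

1.87 MHz

ω₀ = 1/√(LC) = 1/√(6.27e-05 × 1.16e-10) = 1.173e+07 rad/s
f₀ = ω₀/(2π) = 1.87 MHz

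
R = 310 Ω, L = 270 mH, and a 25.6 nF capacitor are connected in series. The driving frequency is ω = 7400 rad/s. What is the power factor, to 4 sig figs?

0.09407

X_L = ωL = 1998 Ω
X_C = 1/(ωC) = 5279 Ω
Net reactance X = X_L − X_C = -3281 Ω
Z = 310.0 − j3281 Ω
|Z| = √(310.0² + 3281²) = 3295 Ω
∠Z = arctan(-3281/310.0) = -84.60°
cos φ = cos(-84.60°) = 0.09407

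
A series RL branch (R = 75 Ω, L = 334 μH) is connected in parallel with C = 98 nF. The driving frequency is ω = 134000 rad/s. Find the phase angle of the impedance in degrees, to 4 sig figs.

X_L = ωL = 44.76 Ω
X_C = 1/(ωC) = 76.15 Ω
Branch 1 (R+jX_L): Z₁ = 75.00 + j44.76 Ω, |Z₁| = 87.34 Ω
Branch 2 (−jX_C): Z₂ = −j76.15 Ω
Parallel: Z = Z₁Z₂/(Z₁+Z₂), |Z| = 81.80 Ω, ∠Z = -36.46°

-36.46°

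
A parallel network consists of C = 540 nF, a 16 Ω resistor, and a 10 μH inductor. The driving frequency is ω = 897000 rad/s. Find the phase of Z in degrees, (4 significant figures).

X_L = ωL = 8.970 Ω
X_C = 1/(ωC) = 2.064 Ω
Parallel: admittances add. Y = 1/R + 1/(jωL) + jωC
Y = (0.06250 + j0.3729) S
|Y| = 0.3781 S → |Z| = 1/|Y| = 2.645 Ω, ∠Z = −∠Y = -80.49°

-80.49°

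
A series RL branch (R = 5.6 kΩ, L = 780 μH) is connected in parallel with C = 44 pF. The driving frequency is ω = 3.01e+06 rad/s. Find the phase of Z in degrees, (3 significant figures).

-24.4°

X_L = ωL = 2350 Ω
X_C = 1/(ωC) = 7550 Ω
Branch 1 (R+jX_L): Z₁ = 5600 + j2350 Ω, |Z₁| = 6070 Ω
Branch 2 (−jX_C): Z₂ = −j7550 Ω
Parallel: Z = Z₁Z₂/(Z₁+Z₂), |Z| = 6000 Ω, ∠Z = -24.4°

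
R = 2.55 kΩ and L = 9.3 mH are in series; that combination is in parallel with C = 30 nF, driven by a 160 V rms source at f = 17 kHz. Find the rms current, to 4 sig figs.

494.5 mA

ω = 2πf = 106800 rad/s
X_L = ωL = 993.4 Ω
X_C = 1/(ωC) = 312.1 Ω
Branch 1 (R+jX_L): Z₁ = 2550 + j993.4 Ω, |Z₁| = 2737 Ω
Branch 2 (−jX_C): Z₂ = −j312.1 Ω
Parallel: Z = Z₁Z₂/(Z₁+Z₂), |Z| = 323.6 Ω, ∠Z = -83.67°
I = V/|Z| = 160/323.6 = 494.5 mA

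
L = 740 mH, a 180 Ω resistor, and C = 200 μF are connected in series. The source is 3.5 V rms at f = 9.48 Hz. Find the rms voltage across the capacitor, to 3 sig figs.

ω = 2πf = 59.56 rad/s
X_L = ωL = 44.1 Ω
X_C = 1/(ωC) = 83.9 Ω
Net reactance X = X_L − X_C = -39.9 Ω
Z = 180 − j39.9 Ω
|Z| = √(180² + 39.9²) = 184 Ω
I = V/|Z| = 19.0 mA
V_C = I·|Z_C| = 0.0190 × 83.9 = 1.59 V

1.59 V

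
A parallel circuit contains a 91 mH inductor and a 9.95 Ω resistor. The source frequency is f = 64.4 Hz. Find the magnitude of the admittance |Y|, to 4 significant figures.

104.1 mS

ω = 2πf = 404.6 rad/s
X_L = ωL = 36.82 Ω
Parallel: admittances add. Y = 1/R + 1/(jωL)
Y = (0.1005 − j0.02716) S
|Y| = 0.1041 S → |Z| = 1/|Y| = 9.605 Ω, ∠Z = −∠Y = 15.12°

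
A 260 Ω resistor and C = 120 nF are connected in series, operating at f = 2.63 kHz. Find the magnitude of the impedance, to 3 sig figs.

567 Ω

ω = 2πf = 16520 rad/s
X_C = 1/(ωC) = 504 Ω
Z = 260 − j504 Ω
|Z| = √(260² + 504²) = 567 Ω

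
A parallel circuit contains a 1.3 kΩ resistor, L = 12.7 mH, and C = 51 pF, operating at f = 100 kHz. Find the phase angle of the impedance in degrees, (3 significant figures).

ω = 2πf = 628300 rad/s
X_L = ωL = 7980 Ω
X_C = 1/(ωC) = 31200 Ω
Parallel: admittances add. Y = 1/R + 1/(jωL) + jωC
Y = (0.000769 − j9.33e-05) S
|Y| = 0.000775 S → |Z| = 1/|Y| = 1290 Ω, ∠Z = −∠Y = 6.91°

6.91°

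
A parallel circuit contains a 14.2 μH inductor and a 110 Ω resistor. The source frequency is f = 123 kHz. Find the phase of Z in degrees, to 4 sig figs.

84.30°

ω = 2πf = 772800 rad/s
X_L = ωL = 10.97 Ω
Parallel: admittances add. Y = 1/R + 1/(jωL)
Y = (0.009091 − j0.09112) S
|Y| = 0.09158 S → |Z| = 1/|Y| = 10.92 Ω, ∠Z = −∠Y = 84.30°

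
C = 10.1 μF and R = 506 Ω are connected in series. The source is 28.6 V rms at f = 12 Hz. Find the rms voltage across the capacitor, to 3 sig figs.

26.7 V

ω = 2πf = 75.40 rad/s
X_C = 1/(ωC) = 1310 Ω
Z = 506 − j1310 Ω
|Z| = √(506² + 1310²) = 1410 Ω
I = V/|Z| = 20.3 mA
V_C = I·|Z_C| = 0.0203 × 1310 = 26.7 V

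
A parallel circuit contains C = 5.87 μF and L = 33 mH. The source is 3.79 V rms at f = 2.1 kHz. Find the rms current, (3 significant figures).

ω = 2πf = 13190 rad/s
X_L = ωL = 435 Ω
X_C = 1/(ωC) = 12.9 Ω
Parallel: admittances add. Y = 1/(jωL) + jωC
Y = (0 + j0.0752) S
|Y| = 0.0752 S → |Z| = 1/|Y| = 13.3 Ω, ∠Z = −∠Y = -90.0°
I = V/|Z| = 3.79/13.3 = 285 mA

285 mA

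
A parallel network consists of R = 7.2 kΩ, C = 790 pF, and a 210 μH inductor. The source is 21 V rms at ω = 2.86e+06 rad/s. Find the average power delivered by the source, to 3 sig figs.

X_L = ωL = 601 Ω
X_C = 1/(ωC) = 443 Ω
Parallel: admittances add. Y = 1/R + 1/(jωL) + jωC
Y = (0.000139 + j0.000594) S
|Y| = 0.000610 S → |Z| = 1/|Y| = 1640 Ω, ∠Z = −∠Y = -76.8°
I = V/|Z| = 12.8 mA
P = VI cos φ = 21 × 0.0128 × cos(-76.8°) = 61.3 mW

61.3 mW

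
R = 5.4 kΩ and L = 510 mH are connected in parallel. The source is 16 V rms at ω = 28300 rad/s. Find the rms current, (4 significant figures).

3.164 mA

X_L = ωL = 14430 Ω
Parallel: admittances add. Y = 1/R + 1/(jωL)
Y = (0.0001852 − j6.929e-05) S
|Y| = 0.0001977 S → |Z| = 1/|Y| = 5058 Ω, ∠Z = −∠Y = 20.51°
I = V/|Z| = 16/5058 = 3.164 mA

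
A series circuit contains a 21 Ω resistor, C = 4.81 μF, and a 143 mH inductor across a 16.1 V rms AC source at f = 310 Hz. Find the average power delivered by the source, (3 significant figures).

182 mW

ω = 2πf = 1948 rad/s
X_L = ωL = 279 Ω
X_C = 1/(ωC) = 107 Ω
Net reactance X = X_L − X_C = 172 Ω
Z = 21.0 + j172 Ω
|Z| = √(21.0² + 172²) = 173 Ω
∠Z = arctan(172/21.0) = 83.0°
I = V/|Z| = 93.0 mA
P = VI cos φ = 16.1 × 0.0930 × cos(83.0°) = 182 mW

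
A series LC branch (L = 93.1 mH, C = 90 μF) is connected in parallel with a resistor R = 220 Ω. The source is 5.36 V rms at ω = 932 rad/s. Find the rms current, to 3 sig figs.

X_L = ωL = 86.8 Ω
X_C = 1/(ωC) = 11.9 Ω
Branch 1: Z₁ = R = 220 Ω
Branch 2 (series LC): Z₂ = j(X_L − X_C) = j74.8 Ω
Parallel: Z = Z₁Z₂/(Z₁+Z₂), |Z| = 70.9 Ω, ∠Z = 71.2°
I = V/|Z| = 5.36/70.9 = 75.6 mA

75.6 mA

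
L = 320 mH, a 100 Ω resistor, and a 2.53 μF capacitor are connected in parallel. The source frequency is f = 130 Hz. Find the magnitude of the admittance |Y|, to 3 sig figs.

ω = 2πf = 816.8 rad/s
X_L = ωL = 261 Ω
X_C = 1/(ωC) = 484 Ω
Parallel: admittances add. Y = 1/R + 1/(jωL) + jωC
Y = (0.0100 − j0.00176) S
|Y| = 0.0102 S → |Z| = 1/|Y| = 98.5 Ω, ∠Z = −∠Y = 9.98°

10.2 mS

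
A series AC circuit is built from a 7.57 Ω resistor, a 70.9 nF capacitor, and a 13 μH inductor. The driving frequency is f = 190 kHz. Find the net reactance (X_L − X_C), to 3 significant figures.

3.70 Ω

ω = 2πf = 1.194e+06 rad/s
X_L = ωL = 15.5 Ω
X_C = 1/(ωC) = 11.8 Ω
X = 15.5 − 11.8 = 3.70 Ω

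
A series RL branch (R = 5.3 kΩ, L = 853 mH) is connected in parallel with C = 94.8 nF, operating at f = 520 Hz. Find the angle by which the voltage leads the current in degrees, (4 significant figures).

-57.50°

ω = 2πf = 3267 rad/s
X_L = ωL = 2787 Ω
X_C = 1/(ωC) = 3229 Ω
Branch 1 (R+jX_L): Z₁ = 5300 + j2787 Ω, |Z₁| = 5988 Ω
Branch 2 (−jX_C): Z₂ = −j3229 Ω
Parallel: Z = Z₁Z₂/(Z₁+Z₂), |Z| = 3635 Ω, ∠Z = -57.50°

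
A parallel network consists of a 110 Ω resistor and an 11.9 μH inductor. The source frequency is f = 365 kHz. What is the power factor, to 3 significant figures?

0.241

ω = 2πf = 2.293e+06 rad/s
X_L = ωL = 27.3 Ω
Parallel: admittances add. Y = 1/R + 1/(jωL)
Y = (0.00909 − j0.0366) S
|Y| = 0.0378 S → |Z| = 1/|Y| = 26.5 Ω, ∠Z = −∠Y = 76.1°
cos φ = cos(76.1°) = 0.241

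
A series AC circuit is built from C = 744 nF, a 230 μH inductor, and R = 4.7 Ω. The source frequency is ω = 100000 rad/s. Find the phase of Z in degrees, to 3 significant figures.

63.8°

X_L = ωL = 23.0 Ω
X_C = 1/(ωC) = 13.4 Ω
Net reactance X = X_L − X_C = 9.56 Ω
Z = 4.70 + j9.56 Ω
|Z| = √(4.70² + 9.56²) = 10.7 Ω
∠Z = arctan(9.56/4.70) = 63.8°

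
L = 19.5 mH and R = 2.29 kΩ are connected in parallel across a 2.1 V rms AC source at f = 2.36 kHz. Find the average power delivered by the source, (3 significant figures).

1.93 mW

ω = 2πf = 14830 rad/s
X_L = ωL = 289 Ω
Parallel: admittances add. Y = 1/R + 1/(jωL)
Y = (0.000437 − j0.00346) S
|Y| = 0.00349 S → |Z| = 1/|Y| = 287 Ω, ∠Z = −∠Y = 82.8°
I = V/|Z| = 7.32 mA
P = VI cos φ = 2.1 × 0.00732 × cos(82.8°) = 1.93 mW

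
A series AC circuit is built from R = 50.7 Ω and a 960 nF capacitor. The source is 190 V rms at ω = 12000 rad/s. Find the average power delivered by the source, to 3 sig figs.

181 W

X_C = 1/(ωC) = 86.8 Ω
Z = 50.7 − j86.8 Ω
|Z| = √(50.7² + 86.8²) = 101 Ω
∠Z = arctan(-86.8/50.7) = -59.7°
I = V/|Z| = 1.89 A
P = VI cos φ = 190 × 1.89 × cos(-59.7°) = 181 W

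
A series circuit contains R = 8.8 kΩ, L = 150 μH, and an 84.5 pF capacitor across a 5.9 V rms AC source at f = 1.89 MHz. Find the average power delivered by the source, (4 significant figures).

ω = 2πf = 1.188e+07 rad/s
X_L = ωL = 1781 Ω
X_C = 1/(ωC) = 996.6 Ω
Net reactance X = X_L − X_C = 784.7 Ω
Z = 8800 + j784.7 Ω
|Z| = √(8800² + 784.7²) = 8835 Ω
∠Z = arctan(784.7/8800) = 5.096°
I = V/|Z| = 667.8 μA
P = VI cos φ = 5.9 × 0.0006678 × cos(5.096°) = 3.924 mW

3.924 mW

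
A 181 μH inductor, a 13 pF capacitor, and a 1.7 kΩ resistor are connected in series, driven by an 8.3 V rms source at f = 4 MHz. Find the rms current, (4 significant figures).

3.673 mA

ω = 2πf = 2.513e+07 rad/s
X_L = ωL = 4549 Ω
X_C = 1/(ωC) = 3061 Ω
Net reactance X = X_L − X_C = 1488 Ω
Z = 1700 + j1488 Ω
|Z| = √(1700² + 1488²) = 2259 Ω
I = V/|Z| = 8.3/2259 = 3.673 mA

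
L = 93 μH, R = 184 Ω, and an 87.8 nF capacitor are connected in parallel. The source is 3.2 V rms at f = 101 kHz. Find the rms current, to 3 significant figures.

125 mA

ω = 2πf = 634600 rad/s
X_L = ωL = 59.0 Ω
X_C = 1/(ωC) = 17.9 Ω
Parallel: admittances add. Y = 1/R + 1/(jωL) + jωC
Y = (0.00543 + j0.0388) S
|Y| = 0.0392 S → |Z| = 1/|Y| = 25.5 Ω, ∠Z = −∠Y = -82.0°
I = V/|Z| = 3.2/25.5 = 125 mA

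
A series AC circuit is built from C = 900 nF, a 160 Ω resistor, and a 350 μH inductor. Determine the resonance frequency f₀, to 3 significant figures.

8.97 kHz

ω₀ = 1/√(LC) = 1/√(0.00035 × 9e-07) = 56340 rad/s
f₀ = ω₀/(2π) = 8.97 kHz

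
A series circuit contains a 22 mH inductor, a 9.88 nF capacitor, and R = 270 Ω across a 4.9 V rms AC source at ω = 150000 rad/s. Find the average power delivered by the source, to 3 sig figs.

931 μW

X_L = ωL = 3300 Ω
X_C = 1/(ωC) = 675 Ω
Net reactance X = X_L − X_C = 2630 Ω
Z = 270 + j2630 Ω
|Z| = √(270² + 2630²) = 2640 Ω
∠Z = arctan(2630/270) = 84.1°
I = V/|Z| = 1.86 mA
P = VI cos φ = 4.9 × 0.00186 × cos(84.1°) = 931 μW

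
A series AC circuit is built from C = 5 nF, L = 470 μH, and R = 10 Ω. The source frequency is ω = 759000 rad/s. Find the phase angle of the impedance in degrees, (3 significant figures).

83.9°

X_L = ωL = 357 Ω
X_C = 1/(ωC) = 264 Ω
Net reactance X = X_L − X_C = 93.2 Ω
Z = 10.0 + j93.2 Ω
|Z| = √(10.0² + 93.2²) = 93.8 Ω
∠Z = arctan(93.2/10.0) = 83.9°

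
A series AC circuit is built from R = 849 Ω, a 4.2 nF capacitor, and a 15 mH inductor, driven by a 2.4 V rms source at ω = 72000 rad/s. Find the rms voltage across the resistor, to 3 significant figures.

0.855 V

X_L = ωL = 1080 Ω
X_C = 1/(ωC) = 3310 Ω
Net reactance X = X_L − X_C = -2230 Ω
Z = 849 − j2230 Ω
|Z| = √(849² + 2230²) = 2380 Ω
I = V/|Z| = 1.01 mA
V_R = I·|Z_R| = 0.00101 × 849 = 0.855 V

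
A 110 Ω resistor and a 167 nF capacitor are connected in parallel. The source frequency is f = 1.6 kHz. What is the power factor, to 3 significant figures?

0.983

ω = 2πf = 10050 rad/s
X_C = 1/(ωC) = 596 Ω
Parallel: admittances add. Y = 1/R + jωC
Y = (0.00909 + j0.00168) S
|Y| = 0.00924 S → |Z| = 1/|Y| = 108 Ω, ∠Z = −∠Y = -10.5°
cos φ = cos(-10.5°) = 0.983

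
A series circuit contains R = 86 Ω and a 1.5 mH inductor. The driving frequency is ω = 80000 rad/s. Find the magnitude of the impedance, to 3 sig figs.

X_L = ωL = 120 Ω
Z = 86.0 + j120 Ω
|Z| = √(86.0² + 120²) = 148 Ω

148 Ω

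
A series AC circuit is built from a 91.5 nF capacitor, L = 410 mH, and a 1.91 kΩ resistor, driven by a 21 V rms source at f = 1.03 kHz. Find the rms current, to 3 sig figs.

ω = 2πf = 6472 rad/s
X_L = ωL = 2650 Ω
X_C = 1/(ωC) = 1690 Ω
Net reactance X = X_L − X_C = 965 Ω
Z = 1910 + j965 Ω
|Z| = √(1910² + 965²) = 2140 Ω
I = V/|Z| = 21/2140 = 9.81 mA

9.81 mA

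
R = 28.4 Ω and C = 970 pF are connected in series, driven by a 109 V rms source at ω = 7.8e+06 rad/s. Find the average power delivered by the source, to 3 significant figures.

X_C = 1/(ωC) = 132 Ω
Z = 28.4 − j132 Ω
|Z| = √(28.4² + 132²) = 135 Ω
∠Z = arctan(-132/28.4) = -77.9°
I = V/|Z| = 806 mA
P = VI cos φ = 109 × 0.806 × cos(-77.9°) = 18.5 W

18.5 W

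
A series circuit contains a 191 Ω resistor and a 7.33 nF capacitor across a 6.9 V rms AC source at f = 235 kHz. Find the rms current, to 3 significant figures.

ω = 2πf = 1.477e+06 rad/s
X_C = 1/(ωC) = 92.4 Ω
Z = 191 − j92.4 Ω
|Z| = √(191² + 92.4²) = 212 Ω
I = V/|Z| = 6.9/212 = 32.5 mA

32.5 mA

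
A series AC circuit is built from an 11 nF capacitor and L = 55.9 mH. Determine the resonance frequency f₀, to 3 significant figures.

ω₀ = 1/√(LC) = 1/√(0.0559 × 1.1e-08) = 40330 rad/s
f₀ = ω₀/(2π) = 6.42 kHz

6.42 kHz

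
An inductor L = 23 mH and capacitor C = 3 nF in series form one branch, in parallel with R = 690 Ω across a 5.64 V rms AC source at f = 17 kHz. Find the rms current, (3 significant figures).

ω = 2πf = 106800 rad/s
X_L = ωL = 2460 Ω
X_C = 1/(ωC) = 3120 Ω
Branch 1: Z₁ = R = 690 Ω
Branch 2 (series LC): Z₂ = j(X_L − X_C) = −j664 Ω
Parallel: Z = Z₁Z₂/(Z₁+Z₂), |Z| = 478 Ω, ∠Z = -46.1°
I = V/|Z| = 5.64/478 = 11.8 mA

11.8 mA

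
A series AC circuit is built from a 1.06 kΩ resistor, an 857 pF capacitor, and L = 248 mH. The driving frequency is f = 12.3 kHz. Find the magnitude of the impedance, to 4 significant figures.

ω = 2πf = 77280 rad/s
X_L = ωL = 19170 Ω
X_C = 1/(ωC) = 15100 Ω
Net reactance X = X_L − X_C = 4068 Ω
Z = 1060 + j4068 Ω
|Z| = √(1060² + 4068²) = 4204 Ω

4204 Ω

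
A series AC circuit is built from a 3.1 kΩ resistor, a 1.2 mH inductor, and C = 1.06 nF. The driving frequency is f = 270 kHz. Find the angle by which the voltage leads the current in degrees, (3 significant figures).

25.5°

ω = 2πf = 1.696e+06 rad/s
X_L = ωL = 2040 Ω
X_C = 1/(ωC) = 556 Ω
Net reactance X = X_L − X_C = 1480 Ω
Z = 3100 + j1480 Ω
|Z| = √(3100² + 1480²) = 3440 Ω
∠Z = arctan(1480/3100) = 25.5°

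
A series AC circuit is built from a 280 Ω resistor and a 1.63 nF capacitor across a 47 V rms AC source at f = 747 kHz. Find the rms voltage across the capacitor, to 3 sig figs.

ω = 2πf = 4.694e+06 rad/s
X_C = 1/(ωC) = 131 Ω
Z = 280 − j131 Ω
|Z| = √(280² + 131²) = 309 Ω
I = V/|Z| = 152 mA
V_C = I·|Z_C| = 0.152 × 131 = 19.9 V

19.9 V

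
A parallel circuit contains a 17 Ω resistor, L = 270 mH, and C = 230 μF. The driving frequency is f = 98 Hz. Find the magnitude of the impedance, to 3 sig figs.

ω = 2πf = 615.8 rad/s
X_L = ωL = 166 Ω
X_C = 1/(ωC) = 7.06 Ω
Parallel: admittances add. Y = 1/R + 1/(jωL) + jωC
Y = (0.0588 + j0.136) S
|Y| = 0.148 S → |Z| = 1/|Y| = 6.77 Ω, ∠Z = −∠Y = -66.5°

6.77 Ω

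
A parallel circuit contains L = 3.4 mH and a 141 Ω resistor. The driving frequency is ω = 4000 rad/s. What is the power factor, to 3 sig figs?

0.0960

X_L = ωL = 13.6 Ω
Parallel: admittances add. Y = 1/R + 1/(jωL)
Y = (0.00709 − j0.0735) S
|Y| = 0.0739 S → |Z| = 1/|Y| = 13.5 Ω, ∠Z = −∠Y = 84.5°
cos φ = cos(84.5°) = 0.0960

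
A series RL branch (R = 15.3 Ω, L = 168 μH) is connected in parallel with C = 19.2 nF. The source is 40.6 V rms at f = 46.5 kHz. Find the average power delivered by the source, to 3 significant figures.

9.54 W

ω = 2πf = 292200 rad/s
X_L = ωL = 49.1 Ω
X_C = 1/(ωC) = 178 Ω
Branch 1 (R+jX_L): Z₁ = 15.3 + j49.1 Ω, |Z₁| = 51.4 Ω
Branch 2 (−jX_C): Z₂ = −j178 Ω
Parallel: Z = Z₁Z₂/(Z₁+Z₂), |Z| = 70.5 Ω, ∠Z = 65.9°
I = V/|Z| = 576 mA
P = VI cos φ = 40.6 × 0.576 × cos(65.9°) = 9.54 W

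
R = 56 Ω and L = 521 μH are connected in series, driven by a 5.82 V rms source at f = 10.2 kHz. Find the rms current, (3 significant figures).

89.3 mA

ω = 2πf = 64090 rad/s
X_L = ωL = 33.4 Ω
Z = 56.0 + j33.4 Ω
|Z| = √(56.0² + 33.4²) = 65.2 Ω
I = V/|Z| = 5.82/65.2 = 89.3 mA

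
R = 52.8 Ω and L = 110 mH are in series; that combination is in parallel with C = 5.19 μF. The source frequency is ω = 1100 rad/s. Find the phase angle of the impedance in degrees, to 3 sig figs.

X_L = ωL = 121 Ω
X_C = 1/(ωC) = 175 Ω
Branch 1 (R+jX_L): Z₁ = 52.8 + j121 Ω, |Z₁| = 132 Ω
Branch 2 (−jX_C): Z₂ = −j175 Ω
Parallel: Z = Z₁Z₂/(Z₁+Z₂), |Z| = 306 Ω, ∠Z = 22.2°

22.2°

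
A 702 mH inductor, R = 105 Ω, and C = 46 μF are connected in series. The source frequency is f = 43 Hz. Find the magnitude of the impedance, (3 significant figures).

151 Ω

ω = 2πf = 270.2 rad/s
X_L = ωL = 190 Ω
X_C = 1/(ωC) = 80.5 Ω
Net reactance X = X_L − X_C = 109 Ω
Z = 105 + j109 Ω
|Z| = √(105² + 109²) = 151 Ω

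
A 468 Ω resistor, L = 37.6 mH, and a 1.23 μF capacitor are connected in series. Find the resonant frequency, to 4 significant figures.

ω₀ = 1/√(LC) = 1/√(0.0376 × 1.23e-06) = 4650 rad/s
f₀ = ω₀/(2π) = 740.1 Hz

740.1 Hz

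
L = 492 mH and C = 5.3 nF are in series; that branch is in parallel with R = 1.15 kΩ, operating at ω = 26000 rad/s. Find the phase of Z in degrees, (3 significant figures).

11.7°

X_L = ωL = 12800 Ω
X_C = 1/(ωC) = 7260 Ω
Branch 1: Z₁ = R = 1150 Ω
Branch 2 (series LC): Z₂ = j(X_L − X_C) = j5540 Ω
Parallel: Z = Z₁Z₂/(Z₁+Z₂), |Z| = 1130 Ω, ∠Z = 11.7°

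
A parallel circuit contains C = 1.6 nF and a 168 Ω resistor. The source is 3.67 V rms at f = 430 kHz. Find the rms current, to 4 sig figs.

27.00 mA

ω = 2πf = 2.702e+06 rad/s
X_C = 1/(ωC) = 231.3 Ω
Parallel: admittances add. Y = 1/R + jωC
Y = (0.005952 + j0.004323) S
|Y| = 0.007356 S → |Z| = 1/|Y| = 135.9 Ω, ∠Z = −∠Y = -35.99°
I = V/|Z| = 3.67/135.9 = 27.00 mA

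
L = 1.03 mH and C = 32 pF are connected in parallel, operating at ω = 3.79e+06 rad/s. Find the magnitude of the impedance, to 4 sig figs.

7414 Ω

X_L = ωL = 3904 Ω
X_C = 1/(ωC) = 8245 Ω
Parallel: admittances add. Y = 1/(jωL) + jωC
Y = (0 − j0.0001349) S
|Y| = 0.0001349 S → |Z| = 1/|Y| = 7414 Ω, ∠Z = −∠Y = 90.00°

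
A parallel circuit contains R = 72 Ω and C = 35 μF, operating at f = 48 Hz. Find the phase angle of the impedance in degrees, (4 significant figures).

-37.24°

ω = 2πf = 301.6 rad/s
X_C = 1/(ωC) = 94.74 Ω
Parallel: admittances add. Y = 1/R + jωC
Y = (0.01389 + j0.01056) S
|Y| = 0.01744 S → |Z| = 1/|Y| = 57.32 Ω, ∠Z = −∠Y = -37.24°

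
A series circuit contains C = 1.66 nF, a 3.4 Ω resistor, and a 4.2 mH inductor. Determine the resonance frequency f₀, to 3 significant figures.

60.3 kHz

ω₀ = 1/√(LC) = 1/√(0.0042 × 1.66e-09) = 378700 rad/s
f₀ = ω₀/(2π) = 60.3 kHz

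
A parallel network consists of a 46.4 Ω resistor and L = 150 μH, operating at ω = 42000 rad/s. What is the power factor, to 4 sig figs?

0.1345

X_L = ωL = 6.300 Ω
Parallel: admittances add. Y = 1/R + 1/(jωL)
Y = (0.02155 − j0.1587) S
|Y| = 0.1602 S → |Z| = 1/|Y| = 6.243 Ω, ∠Z = −∠Y = 82.27°
cos φ = cos(82.27°) = 0.1345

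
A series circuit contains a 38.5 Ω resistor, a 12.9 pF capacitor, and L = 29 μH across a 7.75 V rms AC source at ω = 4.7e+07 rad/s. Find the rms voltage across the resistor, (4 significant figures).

X_L = ωL = 1363 Ω
X_C = 1/(ωC) = 1649 Ω
Net reactance X = X_L − X_C = -286.3 Ω
Z = 38.50 − j286.3 Ω
|Z| = √(38.50² + 286.3²) = 288.9 Ω
I = V/|Z| = 26.82 mA
V_R = I·|Z_R| = 0.02682 × 38.50 = 1.033 V

1.033 V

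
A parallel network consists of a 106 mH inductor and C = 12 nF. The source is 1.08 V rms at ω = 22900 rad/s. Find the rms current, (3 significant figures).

148 μA

X_L = ωL = 2430 Ω
X_C = 1/(ωC) = 3640 Ω
Parallel: admittances add. Y = 1/(jωL) + jωC
Y = (0 − j0.000137) S
|Y| = 0.000137 S → |Z| = 1/|Y| = 7290 Ω, ∠Z = −∠Y = 90.0°
I = V/|Z| = 1.08/7290 = 148 μA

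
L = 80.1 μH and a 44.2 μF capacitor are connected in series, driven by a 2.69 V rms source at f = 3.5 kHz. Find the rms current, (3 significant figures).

ω = 2πf = 21990 rad/s
X_L = ωL = 1.76 Ω
X_C = 1/(ωC) = 1.03 Ω
Net reactance X = X_L − X_C = 0.733 Ω
Z = j0.733 Ω
|Z| = √(0² + 0.733²) = 0.733 Ω
I = V/|Z| = 2.69/0.733 = 3.67 A

3.67 A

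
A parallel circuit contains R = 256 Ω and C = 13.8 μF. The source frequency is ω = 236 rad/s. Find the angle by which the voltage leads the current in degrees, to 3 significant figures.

-39.8°

X_C = 1/(ωC) = 307 Ω
Parallel: admittances add. Y = 1/R + jωC
Y = (0.00391 + j0.00326) S
|Y| = 0.00509 S → |Z| = 1/|Y| = 197 Ω, ∠Z = −∠Y = -39.8°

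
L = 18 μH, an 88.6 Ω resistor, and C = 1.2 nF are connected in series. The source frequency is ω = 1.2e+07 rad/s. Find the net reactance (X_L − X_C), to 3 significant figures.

X_L = ωL = 216 Ω
X_C = 1/(ωC) = 69.4 Ω
X = 216 − 69.4 = 147 Ω

147 Ω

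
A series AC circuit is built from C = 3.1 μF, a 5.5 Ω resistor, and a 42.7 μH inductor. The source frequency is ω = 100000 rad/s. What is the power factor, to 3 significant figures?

X_L = ωL = 4.27 Ω
X_C = 1/(ωC) = 3.23 Ω
Net reactance X = X_L − X_C = 1.04 Ω
Z = 5.50 + j1.04 Ω
|Z| = √(5.50² + 1.04²) = 5.60 Ω
∠Z = arctan(1.04/5.50) = 10.7°
cos φ = cos(10.7°) = 0.982

0.982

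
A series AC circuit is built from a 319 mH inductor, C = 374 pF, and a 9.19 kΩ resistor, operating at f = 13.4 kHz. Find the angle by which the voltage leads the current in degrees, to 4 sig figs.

-28.06°

ω = 2πf = 84190 rad/s
X_L = ωL = 26860 Ω
X_C = 1/(ωC) = 31760 Ω
Net reactance X = X_L − X_C = -4899 Ω
Z = 9190 − j4899 Ω
|Z| = √(9190² + 4899²) = 10410 Ω
∠Z = arctan(-4899/9190) = -28.06°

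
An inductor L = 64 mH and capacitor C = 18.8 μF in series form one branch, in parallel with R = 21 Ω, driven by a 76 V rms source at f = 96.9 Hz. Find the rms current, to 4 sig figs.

ω = 2πf = 608.8 rad/s
X_L = ωL = 38.97 Ω
X_C = 1/(ωC) = 87.37 Ω
Branch 1: Z₁ = R = 21.00 Ω
Branch 2 (series LC): Z₂ = j(X_L − X_C) = −j48.40 Ω
Parallel: Z = Z₁Z₂/(Z₁+Z₂), |Z| = 19.26 Ω, ∠Z = -23.46°
I = V/|Z| = 76/19.26 = 3.945 A

3.945 A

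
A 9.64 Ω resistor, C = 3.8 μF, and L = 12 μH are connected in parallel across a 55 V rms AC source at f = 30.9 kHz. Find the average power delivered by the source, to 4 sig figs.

313.8 W

ω = 2πf = 194200 rad/s
X_L = ωL = 2.330 Ω
X_C = 1/(ωC) = 1.355 Ω
Parallel: admittances add. Y = 1/R + 1/(jωL) + jωC
Y = (0.1037 + j0.3086) S
|Y| = 0.3255 S → |Z| = 1/|Y| = 3.072 Ω, ∠Z = −∠Y = -71.42°
I = V/|Z| = 17.90 A
P = VI cos φ = 55 × 17.90 × cos(-71.42°) = 313.8 W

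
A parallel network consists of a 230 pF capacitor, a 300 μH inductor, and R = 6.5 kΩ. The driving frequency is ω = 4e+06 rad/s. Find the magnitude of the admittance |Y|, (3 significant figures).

177 μS

X_L = ωL = 1200 Ω
X_C = 1/(ωC) = 1090 Ω
Parallel: admittances add. Y = 1/R + 1/(jωL) + jωC
Y = (0.000154 + j8.67e-05) S
|Y| = 0.000177 S → |Z| = 1/|Y| = 5660 Ω, ∠Z = −∠Y = -29.4°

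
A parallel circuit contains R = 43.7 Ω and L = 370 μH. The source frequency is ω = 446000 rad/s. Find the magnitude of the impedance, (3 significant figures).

X_L = ωL = 165 Ω
Parallel: admittances add. Y = 1/R + 1/(jωL)
Y = (0.0229 − j0.00606) S
|Y| = 0.0237 S → |Z| = 1/|Y| = 42.2 Ω, ∠Z = −∠Y = 14.8°

42.2 Ω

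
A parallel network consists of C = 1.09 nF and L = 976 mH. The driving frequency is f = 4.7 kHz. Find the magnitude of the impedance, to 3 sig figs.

399000 Ω

ω = 2πf = 29530 rad/s
X_L = ωL = 28800 Ω
X_C = 1/(ωC) = 31100 Ω
Parallel: admittances add. Y = 1/(jωL) + jωC
Y = (0 − j2.51e-06) S
|Y| = 2.51e-06 S → |Z| = 1/|Y| = 399000 Ω, ∠Z = −∠Y = 90.0°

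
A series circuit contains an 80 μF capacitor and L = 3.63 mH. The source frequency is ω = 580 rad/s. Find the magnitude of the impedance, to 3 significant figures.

19.4 Ω

X_L = ωL = 2.11 Ω
X_C = 1/(ωC) = 21.6 Ω
Net reactance X = X_L − X_C = -19.4 Ω
Z = − j19.4 Ω
|Z| = √(0² + 19.4²) = 19.4 Ω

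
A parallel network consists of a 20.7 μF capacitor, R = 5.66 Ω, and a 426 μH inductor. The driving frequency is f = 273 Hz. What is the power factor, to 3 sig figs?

ω = 2πf = 1715 rad/s
X_L = ωL = 0.731 Ω
X_C = 1/(ωC) = 28.2 Ω
Parallel: admittances add. Y = 1/R + 1/(jωL) + jωC
Y = (0.177 − j1.33) S
|Y| = 1.34 S → |Z| = 1/|Y| = 0.744 Ω, ∠Z = −∠Y = 82.4°
cos φ = cos(82.4°) = 0.131

0.131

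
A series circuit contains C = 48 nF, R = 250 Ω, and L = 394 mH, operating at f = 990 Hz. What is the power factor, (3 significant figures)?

ω = 2πf = 6220 rad/s
X_L = ωL = 2450 Ω
X_C = 1/(ωC) = 3350 Ω
Net reactance X = X_L − X_C = -898 Ω
Z = 250 − j898 Ω
|Z| = √(250² + 898²) = 933 Ω
∠Z = arctan(-898/250) = -74.4°
cos φ = cos(-74.4°) = 0.268

0.268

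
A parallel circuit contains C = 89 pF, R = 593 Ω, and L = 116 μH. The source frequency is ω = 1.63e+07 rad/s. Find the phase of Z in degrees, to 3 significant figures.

X_L = ωL = 1890 Ω
X_C = 1/(ωC) = 689 Ω
Parallel: admittances add. Y = 1/R + 1/(jωL) + jωC
Y = (0.00169 + j0.000922) S
|Y| = 0.00192 S → |Z| = 1/|Y| = 520 Ω, ∠Z = −∠Y = -28.7°

-28.7°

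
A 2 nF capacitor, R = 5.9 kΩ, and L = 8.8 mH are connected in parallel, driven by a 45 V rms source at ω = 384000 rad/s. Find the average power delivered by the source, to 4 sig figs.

343.2 mW

X_L = ωL = 3379 Ω
X_C = 1/(ωC) = 1302 Ω
Parallel: admittances add. Y = 1/R + 1/(jωL) + jωC
Y = (0.0001695 + j0.0004721) S
|Y| = 0.0005016 S → |Z| = 1/|Y| = 1994 Ω, ∠Z = −∠Y = -70.25°
I = V/|Z| = 22.57 mA
P = VI cos φ = 45 × 0.02257 × cos(-70.25°) = 343.2 mW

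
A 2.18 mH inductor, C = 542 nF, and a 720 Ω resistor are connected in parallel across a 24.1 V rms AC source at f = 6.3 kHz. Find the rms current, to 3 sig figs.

240 mA

ω = 2πf = 39580 rad/s
X_L = ωL = 86.3 Ω
X_C = 1/(ωC) = 46.6 Ω
Parallel: admittances add. Y = 1/R + 1/(jωL) + jωC
Y = (0.00139 + j0.00987) S
|Y| = 0.00996 S → |Z| = 1/|Y| = 100 Ω, ∠Z = −∠Y = -82.0°
I = V/|Z| = 24.1/100 = 240 mA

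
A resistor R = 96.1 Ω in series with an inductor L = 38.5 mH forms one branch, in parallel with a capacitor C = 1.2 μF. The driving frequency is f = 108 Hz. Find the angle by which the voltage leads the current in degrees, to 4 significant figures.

ω = 2πf = 678.6 rad/s
X_L = ωL = 26.13 Ω
X_C = 1/(ωC) = 1228 Ω
Branch 1 (R+jX_L): Z₁ = 96.10 + j26.13 Ω, |Z₁| = 99.59 Ω
Branch 2 (−jX_C): Z₂ = −j1228 Ω
Parallel: Z = Z₁Z₂/(Z₁+Z₂), |Z| = 101.4 Ω, ∠Z = 10.64°

10.64°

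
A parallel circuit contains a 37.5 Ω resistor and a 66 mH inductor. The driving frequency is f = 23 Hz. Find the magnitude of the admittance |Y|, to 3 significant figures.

ω = 2πf = 144.5 rad/s
X_L = ωL = 9.54 Ω
Parallel: admittances add. Y = 1/R + 1/(jωL)
Y = (0.0267 − j0.105) S
|Y| = 0.108 S → |Z| = 1/|Y| = 9.24 Ω, ∠Z = −∠Y = 75.7°

108 mS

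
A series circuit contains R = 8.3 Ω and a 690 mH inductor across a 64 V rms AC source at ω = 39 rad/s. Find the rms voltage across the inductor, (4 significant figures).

61.16 V

X_L = ωL = 26.91 Ω
Z = 8.300 + j26.91 Ω
|Z| = √(8.300² + 26.91²) = 28.16 Ω
I = V/|Z| = 2.273 A
V_L = I·|Z_L| = 2.273 × 26.91 = 61.16 V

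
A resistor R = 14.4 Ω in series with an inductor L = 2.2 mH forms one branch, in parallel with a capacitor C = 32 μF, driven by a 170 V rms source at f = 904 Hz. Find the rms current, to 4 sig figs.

25.94 A

ω = 2πf = 5680 rad/s
X_L = ωL = 12.50 Ω
X_C = 1/(ωC) = 5.502 Ω
Branch 1 (R+jX_L): Z₁ = 14.40 + j12.50 Ω, |Z₁| = 19.07 Ω
Branch 2 (−jX_C): Z₂ = −j5.502 Ω
Parallel: Z = Z₁Z₂/(Z₁+Z₂), |Z| = 6.552 Ω, ∠Z = -74.96°
I = V/|Z| = 170/6.552 = 25.94 A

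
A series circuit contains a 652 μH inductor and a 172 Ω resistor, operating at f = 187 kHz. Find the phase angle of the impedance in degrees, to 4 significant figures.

ω = 2πf = 1.175e+06 rad/s
X_L = ωL = 766.1 Ω
Z = 172.0 + j766.1 Ω
|Z| = √(172.0² + 766.1²) = 785.1 Ω
∠Z = arctan(766.1/172.0) = 77.35°

77.35°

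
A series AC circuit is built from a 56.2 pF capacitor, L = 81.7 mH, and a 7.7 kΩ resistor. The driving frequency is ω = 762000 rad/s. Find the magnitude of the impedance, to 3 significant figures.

X_L = ωL = 62300 Ω
X_C = 1/(ωC) = 23400 Ω
Net reactance X = X_L − X_C = 38900 Ω
Z = 7700 + j38900 Ω
|Z| = √(7700² + 38900²) = 39700 Ω

39700 Ω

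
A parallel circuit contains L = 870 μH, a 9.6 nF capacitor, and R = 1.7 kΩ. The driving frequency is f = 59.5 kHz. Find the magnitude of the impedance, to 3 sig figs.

1280 Ω

ω = 2πf = 373800 rad/s
X_L = ωL = 325 Ω
X_C = 1/(ωC) = 279 Ω
Parallel: admittances add. Y = 1/R + 1/(jωL) + jωC
Y = (0.000588 + j0.000514) S
|Y| = 0.000781 S → |Z| = 1/|Y| = 1280 Ω, ∠Z = −∠Y = -41.2°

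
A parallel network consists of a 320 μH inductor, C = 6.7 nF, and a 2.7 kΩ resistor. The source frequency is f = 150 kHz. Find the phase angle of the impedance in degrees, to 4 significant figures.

ω = 2πf = 942500 rad/s
X_L = ωL = 301.6 Ω
X_C = 1/(ωC) = 158.4 Ω
Parallel: admittances add. Y = 1/R + 1/(jωL) + jωC
Y = (0.0003704 + j0.002999) S
|Y| = 0.003022 S → |Z| = 1/|Y| = 330.9 Ω, ∠Z = −∠Y = -82.96°

-82.96°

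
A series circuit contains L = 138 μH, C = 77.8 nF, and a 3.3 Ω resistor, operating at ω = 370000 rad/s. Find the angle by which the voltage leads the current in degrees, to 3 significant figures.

X_L = ωL = 51.1 Ω
X_C = 1/(ωC) = 34.7 Ω
Net reactance X = X_L − X_C = 16.3 Ω
Z = 3.30 + j16.3 Ω
|Z| = √(3.30² + 16.3²) = 16.7 Ω
∠Z = arctan(16.3/3.30) = 78.6°

78.6°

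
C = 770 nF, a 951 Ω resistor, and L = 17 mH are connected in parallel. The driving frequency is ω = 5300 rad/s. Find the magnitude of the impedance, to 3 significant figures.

141 Ω

X_L = ωL = 90.1 Ω
X_C = 1/(ωC) = 245 Ω
Parallel: admittances add. Y = 1/R + 1/(jωL) + jωC
Y = (0.00105 − j0.00702) S
|Y| = 0.00710 S → |Z| = 1/|Y| = 141 Ω, ∠Z = −∠Y = 81.5°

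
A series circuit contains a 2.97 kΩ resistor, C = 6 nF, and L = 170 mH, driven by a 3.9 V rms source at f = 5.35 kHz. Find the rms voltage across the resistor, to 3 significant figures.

ω = 2πf = 33620 rad/s
X_L = ωL = 5710 Ω
X_C = 1/(ωC) = 4960 Ω
Net reactance X = X_L − X_C = 756 Ω
Z = 2970 + j756 Ω
|Z| = √(2970² + 756²) = 3060 Ω
I = V/|Z| = 1.27 mA
V_R = I·|Z_R| = 0.00127 × 2970 = 3.78 V

3.78 V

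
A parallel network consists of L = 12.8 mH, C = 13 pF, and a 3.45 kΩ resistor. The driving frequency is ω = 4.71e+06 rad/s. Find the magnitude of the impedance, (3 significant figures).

X_L = ωL = 60300 Ω
X_C = 1/(ωC) = 16300 Ω
Parallel: admittances add. Y = 1/R + 1/(jωL) + jωC
Y = (0.000290 + j4.46e-05) S
|Y| = 0.000293 S → |Z| = 1/|Y| = 3410 Ω, ∠Z = −∠Y = -8.76°

3410 Ω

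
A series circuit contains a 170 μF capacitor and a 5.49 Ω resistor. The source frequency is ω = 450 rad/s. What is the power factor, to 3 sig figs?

X_C = 1/(ωC) = 13.1 Ω
Z = 5.49 − j13.1 Ω
|Z| = √(5.49² + 13.1²) = 14.2 Ω
∠Z = arctan(-13.1/5.49) = -67.2°
cos φ = cos(-67.2°) = 0.387

0.387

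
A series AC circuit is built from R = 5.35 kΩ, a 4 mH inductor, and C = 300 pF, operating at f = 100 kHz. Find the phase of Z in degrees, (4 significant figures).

ω = 2πf = 628300 rad/s
X_L = ωL = 2513 Ω
X_C = 1/(ωC) = 5305 Ω
Net reactance X = X_L − X_C = -2792 Ω
Z = 5350 − j2792 Ω
|Z| = √(5350² + 2792²) = 6035 Ω
∠Z = arctan(-2792/5350) = -27.56°

-27.56°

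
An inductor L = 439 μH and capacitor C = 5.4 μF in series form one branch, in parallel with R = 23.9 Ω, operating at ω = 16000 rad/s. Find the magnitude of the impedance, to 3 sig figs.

4.47 Ω

X_L = ωL = 7.02 Ω
X_C = 1/(ωC) = 11.6 Ω
Branch 1: Z₁ = R = 23.9 Ω
Branch 2 (series LC): Z₂ = j(X_L − X_C) = −j4.55 Ω
Parallel: Z = Z₁Z₂/(Z₁+Z₂), |Z| = 4.47 Ω, ∠Z = -79.2°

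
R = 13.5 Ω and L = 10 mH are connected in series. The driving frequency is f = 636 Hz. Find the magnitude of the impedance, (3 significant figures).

42.2 Ω

ω = 2πf = 3996 rad/s
X_L = ωL = 40.0 Ω
Z = 13.5 + j40.0 Ω
|Z| = √(13.5² + 40.0²) = 42.2 Ω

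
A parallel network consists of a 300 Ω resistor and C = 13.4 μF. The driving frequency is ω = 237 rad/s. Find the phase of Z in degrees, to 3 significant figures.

X_C = 1/(ωC) = 315 Ω
Parallel: admittances add. Y = 1/R + jωC
Y = (0.00333 + j0.00318) S
|Y| = 0.00460 S → |Z| = 1/|Y| = 217 Ω, ∠Z = −∠Y = -43.6°

-43.6°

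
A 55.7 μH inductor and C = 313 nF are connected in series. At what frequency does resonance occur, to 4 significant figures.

38.12 kHz

ω₀ = 1/√(LC) = 1/√(5.57e-05 × 3.13e-07) = 239500 rad/s
f₀ = ω₀/(2π) = 38.12 kHz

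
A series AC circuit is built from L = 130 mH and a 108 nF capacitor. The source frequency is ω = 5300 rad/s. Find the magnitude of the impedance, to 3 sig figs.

X_L = ωL = 689 Ω
X_C = 1/(ωC) = 1750 Ω
Net reactance X = X_L − X_C = -1060 Ω
Z = − j1060 Ω
|Z| = √(0² + 1060²) = 1060 Ω

1060 Ω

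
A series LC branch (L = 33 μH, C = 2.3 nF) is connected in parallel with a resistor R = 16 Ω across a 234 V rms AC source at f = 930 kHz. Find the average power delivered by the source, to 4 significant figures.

ω = 2πf = 5.843e+06 rad/s
X_L = ωL = 192.8 Ω
X_C = 1/(ωC) = 74.41 Ω
Branch 1: Z₁ = R = 16.00 Ω
Branch 2 (series LC): Z₂ = j(X_L − X_C) = j118.4 Ω
Parallel: Z = Z₁Z₂/(Z₁+Z₂), |Z| = 15.86 Ω, ∠Z = 7.694°
I = V/|Z| = 14.76 A
P = VI cos φ = 234 × 14.76 × cos(7.694°) = 3.422 kW

3.422 kW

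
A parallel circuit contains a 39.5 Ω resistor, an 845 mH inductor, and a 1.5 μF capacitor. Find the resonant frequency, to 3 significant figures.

141 Hz

ω₀ = 1/√(LC) = 1/√(0.845 × 1.5e-06) = 888.2 rad/s
f₀ = ω₀/(2π) = 141 Hz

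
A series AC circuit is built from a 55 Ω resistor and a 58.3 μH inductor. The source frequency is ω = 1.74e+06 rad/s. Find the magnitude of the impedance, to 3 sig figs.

115 Ω

X_L = ωL = 101 Ω
Z = 55.0 + j101 Ω
|Z| = √(55.0² + 101²) = 115 Ω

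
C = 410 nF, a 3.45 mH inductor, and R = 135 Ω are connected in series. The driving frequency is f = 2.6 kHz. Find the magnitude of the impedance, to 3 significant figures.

ω = 2πf = 16340 rad/s
X_L = ωL = 56.4 Ω
X_C = 1/(ωC) = 149 Ω
Net reactance X = X_L − X_C = -92.9 Ω
Z = 135 − j92.9 Ω
|Z| = √(135² + 92.9²) = 164 Ω

164 Ω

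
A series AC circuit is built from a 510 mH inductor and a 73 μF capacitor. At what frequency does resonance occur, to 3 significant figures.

ω₀ = 1/√(LC) = 1/√(0.51 × 7.3e-05) = 163.9 rad/s
f₀ = ω₀/(2π) = 26.1 Hz

26.1 Hz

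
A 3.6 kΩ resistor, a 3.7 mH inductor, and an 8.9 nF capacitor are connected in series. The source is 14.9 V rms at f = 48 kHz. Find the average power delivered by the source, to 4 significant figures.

ω = 2πf = 301600 rad/s
X_L = ωL = 1116 Ω
X_C = 1/(ωC) = 372.6 Ω
Net reactance X = X_L − X_C = 743.3 Ω
Z = 3600 + j743.3 Ω
|Z| = √(3600² + 743.3²) = 3676 Ω
∠Z = arctan(743.3/3600) = 11.67°
I = V/|Z| = 4.053 mA
P = VI cos φ = 14.9 × 0.004053 × cos(11.67°) = 59.15 mW

59.15 mW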